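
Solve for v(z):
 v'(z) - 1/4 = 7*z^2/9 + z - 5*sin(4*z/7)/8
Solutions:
 v(z) = C1 + 7*z^3/27 + z^2/2 + z/4 + 35*cos(4*z/7)/32


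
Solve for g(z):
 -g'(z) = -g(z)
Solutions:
 g(z) = C1*exp(z)


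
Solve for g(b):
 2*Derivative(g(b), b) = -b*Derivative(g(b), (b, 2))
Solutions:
 g(b) = C1 + C2/b


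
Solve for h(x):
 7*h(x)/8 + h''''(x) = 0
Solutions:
 h(x) = (C1*sin(2^(3/4)*7^(1/4)*x/4) + C2*cos(2^(3/4)*7^(1/4)*x/4))*exp(-2^(3/4)*7^(1/4)*x/4) + (C3*sin(2^(3/4)*7^(1/4)*x/4) + C4*cos(2^(3/4)*7^(1/4)*x/4))*exp(2^(3/4)*7^(1/4)*x/4)


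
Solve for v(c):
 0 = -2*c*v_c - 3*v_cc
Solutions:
 v(c) = C1 + C2*erf(sqrt(3)*c/3)


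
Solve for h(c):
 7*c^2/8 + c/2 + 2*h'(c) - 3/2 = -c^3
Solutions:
 h(c) = C1 - c^4/8 - 7*c^3/48 - c^2/8 + 3*c/4


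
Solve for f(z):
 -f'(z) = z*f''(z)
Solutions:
 f(z) = C1 + C2*log(z)


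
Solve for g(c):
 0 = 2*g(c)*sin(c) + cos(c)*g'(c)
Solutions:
 g(c) = C1*cos(c)^2


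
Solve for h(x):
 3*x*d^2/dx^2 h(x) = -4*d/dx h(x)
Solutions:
 h(x) = C1 + C2/x^(1/3)


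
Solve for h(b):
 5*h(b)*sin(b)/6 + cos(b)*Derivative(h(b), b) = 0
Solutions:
 h(b) = C1*cos(b)^(5/6)


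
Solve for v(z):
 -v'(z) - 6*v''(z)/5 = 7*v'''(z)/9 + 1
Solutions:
 v(z) = C1 - z + (C2*sin(3*sqrt(94)*z/35) + C3*cos(3*sqrt(94)*z/35))*exp(-27*z/35)


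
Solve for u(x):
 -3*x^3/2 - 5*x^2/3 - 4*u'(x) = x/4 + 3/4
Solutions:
 u(x) = C1 - 3*x^4/32 - 5*x^3/36 - x^2/32 - 3*x/16


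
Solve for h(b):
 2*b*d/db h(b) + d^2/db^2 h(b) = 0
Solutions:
 h(b) = C1 + C2*erf(b)


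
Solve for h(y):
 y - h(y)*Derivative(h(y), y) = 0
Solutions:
 h(y) = -sqrt(C1 + y^2)
 h(y) = sqrt(C1 + y^2)


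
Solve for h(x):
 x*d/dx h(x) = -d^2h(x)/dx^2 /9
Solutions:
 h(x) = C1 + C2*erf(3*sqrt(2)*x/2)


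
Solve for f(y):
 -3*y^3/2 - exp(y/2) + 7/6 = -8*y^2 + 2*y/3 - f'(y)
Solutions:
 f(y) = C1 + 3*y^4/8 - 8*y^3/3 + y^2/3 - 7*y/6 + 2*exp(y/2)


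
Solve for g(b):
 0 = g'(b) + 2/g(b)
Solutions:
 g(b) = -sqrt(C1 - 4*b)
 g(b) = sqrt(C1 - 4*b)


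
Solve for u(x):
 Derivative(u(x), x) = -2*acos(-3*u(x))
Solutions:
 Integral(1/acos(-3*_y), (_y, u(x))) = C1 - 2*x


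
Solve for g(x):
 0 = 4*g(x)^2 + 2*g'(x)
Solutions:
 g(x) = 1/(C1 + 2*x)


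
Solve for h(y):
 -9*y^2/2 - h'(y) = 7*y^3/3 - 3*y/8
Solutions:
 h(y) = C1 - 7*y^4/12 - 3*y^3/2 + 3*y^2/16


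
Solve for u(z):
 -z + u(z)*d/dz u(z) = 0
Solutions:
 u(z) = -sqrt(C1 + z^2)
 u(z) = sqrt(C1 + z^2)


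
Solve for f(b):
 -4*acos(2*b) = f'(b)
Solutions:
 f(b) = C1 - 4*b*acos(2*b) + 2*sqrt(1 - 4*b^2)


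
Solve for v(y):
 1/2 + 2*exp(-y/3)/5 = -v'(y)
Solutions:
 v(y) = C1 - y/2 + 6*exp(-y/3)/5


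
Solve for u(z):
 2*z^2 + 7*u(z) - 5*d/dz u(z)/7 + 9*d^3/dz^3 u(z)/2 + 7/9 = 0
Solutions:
 u(z) = C1*exp(z*(10/(sqrt(85745121)/441 + 21)^(1/3) + 21*(sqrt(85745121)/441 + 21)^(1/3))/126)*sin(sqrt(3)*z*(-21*(sqrt(85745121)/441 + 21)^(1/3) + 10/(sqrt(85745121)/441 + 21)^(1/3))/126) + C2*exp(z*(10/(sqrt(85745121)/441 + 21)^(1/3) + 21*(sqrt(85745121)/441 + 21)^(1/3))/126)*cos(sqrt(3)*z*(-21*(sqrt(85745121)/441 + 21)^(1/3) + 10/(sqrt(85745121)/441 + 21)^(1/3))/126) + C3*exp(-z*(10/(sqrt(85745121)/441 + 21)^(1/3) + 21*(sqrt(85745121)/441 + 21)^(1/3))/63) - 2*z^2/7 - 20*z/343 - 17707/151263


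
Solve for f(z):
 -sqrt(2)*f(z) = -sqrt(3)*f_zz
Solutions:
 f(z) = C1*exp(-2^(1/4)*3^(3/4)*z/3) + C2*exp(2^(1/4)*3^(3/4)*z/3)


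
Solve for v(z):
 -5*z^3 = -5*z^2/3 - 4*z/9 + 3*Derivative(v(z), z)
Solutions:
 v(z) = C1 - 5*z^4/12 + 5*z^3/27 + 2*z^2/27


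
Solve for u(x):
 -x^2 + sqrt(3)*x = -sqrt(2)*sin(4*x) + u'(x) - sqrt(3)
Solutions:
 u(x) = C1 - x^3/3 + sqrt(3)*x^2/2 + sqrt(3)*x - sqrt(2)*cos(4*x)/4


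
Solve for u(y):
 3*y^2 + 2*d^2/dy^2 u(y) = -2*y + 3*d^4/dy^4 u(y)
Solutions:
 u(y) = C1 + C2*y + C3*exp(-sqrt(6)*y/3) + C4*exp(sqrt(6)*y/3) - y^4/8 - y^3/6 - 9*y^2/4


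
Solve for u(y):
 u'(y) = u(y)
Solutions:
 u(y) = C1*exp(y)


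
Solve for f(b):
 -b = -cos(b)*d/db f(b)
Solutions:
 f(b) = C1 + Integral(b/cos(b), b)


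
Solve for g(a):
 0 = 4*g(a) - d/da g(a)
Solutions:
 g(a) = C1*exp(4*a)


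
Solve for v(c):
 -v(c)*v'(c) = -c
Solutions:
 v(c) = -sqrt(C1 + c^2)
 v(c) = sqrt(C1 + c^2)


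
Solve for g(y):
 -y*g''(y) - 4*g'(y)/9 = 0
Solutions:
 g(y) = C1 + C2*y^(5/9)


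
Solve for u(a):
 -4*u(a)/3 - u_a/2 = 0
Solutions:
 u(a) = C1*exp(-8*a/3)


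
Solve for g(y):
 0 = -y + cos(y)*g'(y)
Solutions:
 g(y) = C1 + Integral(y/cos(y), y)


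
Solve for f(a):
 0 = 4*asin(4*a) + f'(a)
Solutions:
 f(a) = C1 - 4*a*asin(4*a) - sqrt(1 - 16*a^2)


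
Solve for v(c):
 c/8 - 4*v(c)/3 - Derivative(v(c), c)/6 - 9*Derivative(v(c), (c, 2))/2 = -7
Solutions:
 v(c) = 3*c/32 + (C1*sin(sqrt(863)*c/54) + C2*cos(sqrt(863)*c/54))*exp(-c/54) + 1341/256


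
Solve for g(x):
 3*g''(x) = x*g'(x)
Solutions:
 g(x) = C1 + C2*erfi(sqrt(6)*x/6)


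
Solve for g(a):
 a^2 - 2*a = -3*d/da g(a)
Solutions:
 g(a) = C1 - a^3/9 + a^2/3


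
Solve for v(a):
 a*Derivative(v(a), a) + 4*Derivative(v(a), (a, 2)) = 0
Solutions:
 v(a) = C1 + C2*erf(sqrt(2)*a/4)


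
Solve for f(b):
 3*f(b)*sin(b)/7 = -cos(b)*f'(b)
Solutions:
 f(b) = C1*cos(b)^(3/7)


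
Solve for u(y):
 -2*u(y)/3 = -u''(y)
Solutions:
 u(y) = C1*exp(-sqrt(6)*y/3) + C2*exp(sqrt(6)*y/3)


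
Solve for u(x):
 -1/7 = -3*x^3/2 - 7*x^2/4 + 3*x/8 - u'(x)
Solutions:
 u(x) = C1 - 3*x^4/8 - 7*x^3/12 + 3*x^2/16 + x/7


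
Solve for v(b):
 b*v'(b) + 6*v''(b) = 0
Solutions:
 v(b) = C1 + C2*erf(sqrt(3)*b/6)


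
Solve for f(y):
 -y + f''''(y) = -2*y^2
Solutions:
 f(y) = C1 + C2*y + C3*y^2 + C4*y^3 - y^6/180 + y^5/120


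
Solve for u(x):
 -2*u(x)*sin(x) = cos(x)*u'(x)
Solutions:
 u(x) = C1*cos(x)^2


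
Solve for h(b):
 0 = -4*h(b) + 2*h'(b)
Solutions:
 h(b) = C1*exp(2*b)


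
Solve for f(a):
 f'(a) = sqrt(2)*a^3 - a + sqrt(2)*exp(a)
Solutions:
 f(a) = C1 + sqrt(2)*a^4/4 - a^2/2 + sqrt(2)*exp(a)


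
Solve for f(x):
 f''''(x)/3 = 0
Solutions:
 f(x) = C1 + C2*x + C3*x^2 + C4*x^3


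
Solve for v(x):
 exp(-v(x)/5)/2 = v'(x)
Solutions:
 v(x) = 5*log(C1 + x/10)


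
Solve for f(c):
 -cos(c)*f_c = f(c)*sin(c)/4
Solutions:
 f(c) = C1*cos(c)^(1/4)


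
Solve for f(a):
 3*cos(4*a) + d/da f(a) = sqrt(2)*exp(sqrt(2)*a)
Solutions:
 f(a) = C1 + exp(sqrt(2)*a) - 3*sin(4*a)/4


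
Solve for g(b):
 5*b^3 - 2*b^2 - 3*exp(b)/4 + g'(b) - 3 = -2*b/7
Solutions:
 g(b) = C1 - 5*b^4/4 + 2*b^3/3 - b^2/7 + 3*b + 3*exp(b)/4


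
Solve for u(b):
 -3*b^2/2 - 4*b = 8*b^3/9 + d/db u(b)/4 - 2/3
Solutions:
 u(b) = C1 - 8*b^4/9 - 2*b^3 - 8*b^2 + 8*b/3


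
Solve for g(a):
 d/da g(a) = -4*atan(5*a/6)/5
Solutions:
 g(a) = C1 - 4*a*atan(5*a/6)/5 + 12*log(25*a^2 + 36)/25


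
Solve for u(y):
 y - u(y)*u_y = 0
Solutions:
 u(y) = -sqrt(C1 + y^2)
 u(y) = sqrt(C1 + y^2)


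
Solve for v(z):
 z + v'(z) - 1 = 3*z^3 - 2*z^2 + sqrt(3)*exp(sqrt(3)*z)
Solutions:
 v(z) = C1 + 3*z^4/4 - 2*z^3/3 - z^2/2 + z + exp(sqrt(3)*z)


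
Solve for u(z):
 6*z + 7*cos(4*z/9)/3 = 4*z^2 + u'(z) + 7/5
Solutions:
 u(z) = C1 - 4*z^3/3 + 3*z^2 - 7*z/5 + 21*sin(4*z/9)/4


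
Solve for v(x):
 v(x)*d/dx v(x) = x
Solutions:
 v(x) = -sqrt(C1 + x^2)
 v(x) = sqrt(C1 + x^2)


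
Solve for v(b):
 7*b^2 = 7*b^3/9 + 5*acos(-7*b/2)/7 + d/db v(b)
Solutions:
 v(b) = C1 - 7*b^4/36 + 7*b^3/3 - 5*b*acos(-7*b/2)/7 - 5*sqrt(4 - 49*b^2)/49


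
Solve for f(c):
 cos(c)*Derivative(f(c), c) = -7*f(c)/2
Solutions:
 f(c) = C1*(sin(c) - 1)^(7/4)/(sin(c) + 1)^(7/4)


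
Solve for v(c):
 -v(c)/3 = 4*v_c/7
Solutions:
 v(c) = C1*exp(-7*c/12)


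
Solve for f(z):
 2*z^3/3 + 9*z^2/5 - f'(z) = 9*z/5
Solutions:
 f(z) = C1 + z^4/6 + 3*z^3/5 - 9*z^2/10


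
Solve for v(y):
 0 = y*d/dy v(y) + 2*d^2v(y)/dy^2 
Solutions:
 v(y) = C1 + C2*erf(y/2)


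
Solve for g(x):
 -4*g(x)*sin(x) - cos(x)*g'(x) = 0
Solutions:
 g(x) = C1*cos(x)^4


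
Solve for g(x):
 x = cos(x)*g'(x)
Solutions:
 g(x) = C1 + Integral(x/cos(x), x)


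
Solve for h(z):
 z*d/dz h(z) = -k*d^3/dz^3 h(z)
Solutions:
 h(z) = C1 + Integral(C2*airyai(z*(-1/k)^(1/3)) + C3*airybi(z*(-1/k)^(1/3)), z)


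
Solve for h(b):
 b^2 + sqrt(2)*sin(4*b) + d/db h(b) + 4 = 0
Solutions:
 h(b) = C1 - b^3/3 - 4*b + sqrt(2)*cos(4*b)/4


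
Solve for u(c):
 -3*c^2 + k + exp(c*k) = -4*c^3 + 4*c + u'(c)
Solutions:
 u(c) = C1 + c^4 - c^3 - 2*c^2 + c*k + exp(c*k)/k


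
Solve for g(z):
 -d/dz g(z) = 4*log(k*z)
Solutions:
 g(z) = C1 - 4*z*log(k*z) + 4*z


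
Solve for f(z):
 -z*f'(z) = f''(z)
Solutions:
 f(z) = C1 + C2*erf(sqrt(2)*z/2)


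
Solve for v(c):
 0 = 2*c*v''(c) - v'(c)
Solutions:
 v(c) = C1 + C2*c^(3/2)


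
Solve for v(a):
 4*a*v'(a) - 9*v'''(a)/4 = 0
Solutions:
 v(a) = C1 + Integral(C2*airyai(2*6^(1/3)*a/3) + C3*airybi(2*6^(1/3)*a/3), a)


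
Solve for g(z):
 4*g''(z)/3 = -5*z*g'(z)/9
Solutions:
 g(z) = C1 + C2*erf(sqrt(30)*z/12)


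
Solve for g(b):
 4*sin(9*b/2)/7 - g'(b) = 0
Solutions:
 g(b) = C1 - 8*cos(9*b/2)/63


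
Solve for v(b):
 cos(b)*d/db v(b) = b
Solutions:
 v(b) = C1 + Integral(b/cos(b), b)


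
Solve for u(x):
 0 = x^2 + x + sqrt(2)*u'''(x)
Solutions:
 u(x) = C1 + C2*x + C3*x^2 - sqrt(2)*x^5/120 - sqrt(2)*x^4/48


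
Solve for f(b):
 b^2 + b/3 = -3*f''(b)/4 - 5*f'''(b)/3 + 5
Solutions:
 f(b) = C1 + C2*b + C3*exp(-9*b/20) - b^4/9 + 74*b^3/81 - 670*b^2/243


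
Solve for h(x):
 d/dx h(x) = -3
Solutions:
 h(x) = C1 - 3*x


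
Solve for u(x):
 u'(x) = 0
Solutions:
 u(x) = C1


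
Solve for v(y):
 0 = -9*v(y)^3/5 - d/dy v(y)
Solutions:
 v(y) = -sqrt(10)*sqrt(-1/(C1 - 9*y))/2
 v(y) = sqrt(10)*sqrt(-1/(C1 - 9*y))/2


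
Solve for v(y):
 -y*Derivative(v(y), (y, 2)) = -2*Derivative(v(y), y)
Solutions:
 v(y) = C1 + C2*y^3


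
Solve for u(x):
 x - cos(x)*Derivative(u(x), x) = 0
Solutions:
 u(x) = C1 + Integral(x/cos(x), x)


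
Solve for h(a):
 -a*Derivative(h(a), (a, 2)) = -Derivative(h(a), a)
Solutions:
 h(a) = C1 + C2*a^2


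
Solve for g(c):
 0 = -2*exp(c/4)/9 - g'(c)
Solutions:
 g(c) = C1 - 8*exp(c/4)/9


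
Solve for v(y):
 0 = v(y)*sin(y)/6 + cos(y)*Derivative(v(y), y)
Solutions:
 v(y) = C1*cos(y)^(1/6)


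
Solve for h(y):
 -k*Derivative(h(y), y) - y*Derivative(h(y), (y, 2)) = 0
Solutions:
 h(y) = C1 + y^(1 - re(k))*(C2*sin(log(y)*Abs(im(k))) + C3*cos(log(y)*im(k)))


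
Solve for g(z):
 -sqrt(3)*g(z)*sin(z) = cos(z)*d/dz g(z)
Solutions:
 g(z) = C1*cos(z)^(sqrt(3))


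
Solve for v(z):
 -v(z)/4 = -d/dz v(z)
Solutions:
 v(z) = C1*exp(z/4)


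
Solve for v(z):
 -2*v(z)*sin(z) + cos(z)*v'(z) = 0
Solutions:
 v(z) = C1/cos(z)^2


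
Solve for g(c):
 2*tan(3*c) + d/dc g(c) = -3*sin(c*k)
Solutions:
 g(c) = C1 - 3*Piecewise((-cos(c*k)/k, Ne(k, 0)), (0, True)) + 2*log(cos(3*c))/3


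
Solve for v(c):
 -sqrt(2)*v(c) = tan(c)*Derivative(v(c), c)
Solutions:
 v(c) = C1/sin(c)^(sqrt(2))


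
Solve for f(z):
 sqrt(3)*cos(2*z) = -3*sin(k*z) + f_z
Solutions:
 f(z) = C1 + sqrt(3)*sin(2*z)/2 - 3*cos(k*z)/k


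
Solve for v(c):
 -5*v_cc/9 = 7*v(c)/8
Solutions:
 v(c) = C1*sin(3*sqrt(70)*c/20) + C2*cos(3*sqrt(70)*c/20)


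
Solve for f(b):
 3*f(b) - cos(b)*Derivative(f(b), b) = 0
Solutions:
 f(b) = C1*(sin(b) + 1)^(3/2)/(sin(b) - 1)^(3/2)


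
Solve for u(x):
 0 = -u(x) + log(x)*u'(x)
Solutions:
 u(x) = C1*exp(li(x))


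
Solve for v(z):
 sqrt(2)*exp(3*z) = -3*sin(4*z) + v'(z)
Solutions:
 v(z) = C1 + sqrt(2)*exp(3*z)/3 - 3*cos(4*z)/4


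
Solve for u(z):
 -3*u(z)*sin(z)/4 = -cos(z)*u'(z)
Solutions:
 u(z) = C1/cos(z)^(3/4)


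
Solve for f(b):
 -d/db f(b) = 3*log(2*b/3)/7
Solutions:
 f(b) = C1 - 3*b*log(b)/7 - 3*b*log(2)/7 + 3*b/7 + 3*b*log(3)/7


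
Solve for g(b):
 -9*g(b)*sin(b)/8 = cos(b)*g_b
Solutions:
 g(b) = C1*cos(b)^(9/8)


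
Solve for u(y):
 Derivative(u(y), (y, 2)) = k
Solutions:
 u(y) = C1 + C2*y + k*y^2/2


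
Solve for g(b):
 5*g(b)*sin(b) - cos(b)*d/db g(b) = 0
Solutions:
 g(b) = C1/cos(b)^5


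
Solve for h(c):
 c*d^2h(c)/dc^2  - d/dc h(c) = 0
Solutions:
 h(c) = C1 + C2*c^2


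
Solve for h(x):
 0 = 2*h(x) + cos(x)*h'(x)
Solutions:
 h(x) = C1*(sin(x) - 1)/(sin(x) + 1)


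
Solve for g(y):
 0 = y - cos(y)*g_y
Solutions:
 g(y) = C1 + Integral(y/cos(y), y)


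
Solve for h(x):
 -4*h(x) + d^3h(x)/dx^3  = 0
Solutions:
 h(x) = C3*exp(2^(2/3)*x) + (C1*sin(2^(2/3)*sqrt(3)*x/2) + C2*cos(2^(2/3)*sqrt(3)*x/2))*exp(-2^(2/3)*x/2)


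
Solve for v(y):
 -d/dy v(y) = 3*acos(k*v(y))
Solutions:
 Integral(1/acos(_y*k), (_y, v(y))) = C1 - 3*y


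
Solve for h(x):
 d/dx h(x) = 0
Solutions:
 h(x) = C1


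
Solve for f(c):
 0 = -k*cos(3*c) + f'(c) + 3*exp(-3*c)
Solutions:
 f(c) = C1 + k*sin(3*c)/3 + exp(-3*c)


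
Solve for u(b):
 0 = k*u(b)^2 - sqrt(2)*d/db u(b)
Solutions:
 u(b) = -2/(C1 + sqrt(2)*b*k)


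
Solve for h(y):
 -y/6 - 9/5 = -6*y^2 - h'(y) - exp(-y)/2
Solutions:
 h(y) = C1 - 2*y^3 + y^2/12 + 9*y/5 + exp(-y)/2


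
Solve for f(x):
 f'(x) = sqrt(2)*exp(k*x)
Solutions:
 f(x) = C1 + sqrt(2)*exp(k*x)/k


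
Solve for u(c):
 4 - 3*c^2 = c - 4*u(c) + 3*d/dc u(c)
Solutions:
 u(c) = C1*exp(4*c/3) + 3*c^2/4 + 11*c/8 + 1/32


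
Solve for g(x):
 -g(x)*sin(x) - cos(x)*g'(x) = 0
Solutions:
 g(x) = C1*cos(x)


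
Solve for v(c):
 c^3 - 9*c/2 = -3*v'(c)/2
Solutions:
 v(c) = C1 - c^4/6 + 3*c^2/2


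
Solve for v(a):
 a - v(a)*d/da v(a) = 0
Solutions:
 v(a) = -sqrt(C1 + a^2)
 v(a) = sqrt(C1 + a^2)


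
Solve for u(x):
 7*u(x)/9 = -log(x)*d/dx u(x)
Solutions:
 u(x) = C1*exp(-7*li(x)/9)


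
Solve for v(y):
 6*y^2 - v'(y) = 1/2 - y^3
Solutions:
 v(y) = C1 + y^4/4 + 2*y^3 - y/2


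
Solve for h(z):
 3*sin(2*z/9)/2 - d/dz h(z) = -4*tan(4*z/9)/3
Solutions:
 h(z) = C1 - 3*log(cos(4*z/9)) - 27*cos(2*z/9)/4


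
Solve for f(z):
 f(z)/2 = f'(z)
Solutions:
 f(z) = C1*exp(z/2)


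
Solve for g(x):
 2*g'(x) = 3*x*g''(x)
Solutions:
 g(x) = C1 + C2*x^(5/3)


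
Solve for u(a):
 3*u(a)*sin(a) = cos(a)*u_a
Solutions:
 u(a) = C1/cos(a)^3


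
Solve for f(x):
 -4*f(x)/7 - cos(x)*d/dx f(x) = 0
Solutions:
 f(x) = C1*(sin(x) - 1)^(2/7)/(sin(x) + 1)^(2/7)


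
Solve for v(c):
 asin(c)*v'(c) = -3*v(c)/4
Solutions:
 v(c) = C1*exp(-3*Integral(1/asin(c), c)/4)


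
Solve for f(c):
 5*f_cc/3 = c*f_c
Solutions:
 f(c) = C1 + C2*erfi(sqrt(30)*c/10)


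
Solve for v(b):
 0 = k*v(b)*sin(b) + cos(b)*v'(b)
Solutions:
 v(b) = C1*exp(k*log(cos(b)))


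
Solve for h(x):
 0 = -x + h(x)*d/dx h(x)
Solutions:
 h(x) = -sqrt(C1 + x^2)
 h(x) = sqrt(C1 + x^2)


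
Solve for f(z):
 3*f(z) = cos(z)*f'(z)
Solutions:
 f(z) = C1*(sin(z) + 1)^(3/2)/(sin(z) - 1)^(3/2)


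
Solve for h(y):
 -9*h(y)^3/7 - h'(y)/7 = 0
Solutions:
 h(y) = -sqrt(2)*sqrt(-1/(C1 - 9*y))/2
 h(y) = sqrt(2)*sqrt(-1/(C1 - 9*y))/2


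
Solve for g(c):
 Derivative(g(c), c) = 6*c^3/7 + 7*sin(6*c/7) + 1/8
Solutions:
 g(c) = C1 + 3*c^4/14 + c/8 - 49*cos(6*c/7)/6


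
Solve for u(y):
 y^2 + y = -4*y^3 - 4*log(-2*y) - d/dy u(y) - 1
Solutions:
 u(y) = C1 - y^4 - y^3/3 - y^2/2 - 4*y*log(-y) + y*(3 - 4*log(2))


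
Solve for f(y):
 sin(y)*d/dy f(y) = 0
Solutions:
 f(y) = C1


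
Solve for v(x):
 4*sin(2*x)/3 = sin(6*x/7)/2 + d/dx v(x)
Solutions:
 v(x) = C1 + 7*cos(6*x/7)/12 - 2*cos(2*x)/3


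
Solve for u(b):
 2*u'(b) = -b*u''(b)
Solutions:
 u(b) = C1 + C2/b


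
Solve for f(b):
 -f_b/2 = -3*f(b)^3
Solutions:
 f(b) = -sqrt(2)*sqrt(-1/(C1 + 6*b))/2
 f(b) = sqrt(2)*sqrt(-1/(C1 + 6*b))/2


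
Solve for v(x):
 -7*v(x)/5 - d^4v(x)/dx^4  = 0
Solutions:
 v(x) = (C1*sin(sqrt(2)*5^(3/4)*7^(1/4)*x/10) + C2*cos(sqrt(2)*5^(3/4)*7^(1/4)*x/10))*exp(-sqrt(2)*5^(3/4)*7^(1/4)*x/10) + (C3*sin(sqrt(2)*5^(3/4)*7^(1/4)*x/10) + C4*cos(sqrt(2)*5^(3/4)*7^(1/4)*x/10))*exp(sqrt(2)*5^(3/4)*7^(1/4)*x/10)


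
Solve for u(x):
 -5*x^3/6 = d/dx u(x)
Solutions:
 u(x) = C1 - 5*x^4/24


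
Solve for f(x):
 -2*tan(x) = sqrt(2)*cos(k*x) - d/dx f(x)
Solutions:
 f(x) = C1 + sqrt(2)*Piecewise((sin(k*x)/k, Ne(k, 0)), (x, True)) - 2*log(cos(x))


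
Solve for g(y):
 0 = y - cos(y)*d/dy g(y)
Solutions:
 g(y) = C1 + Integral(y/cos(y), y)


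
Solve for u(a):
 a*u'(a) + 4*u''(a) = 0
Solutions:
 u(a) = C1 + C2*erf(sqrt(2)*a/4)


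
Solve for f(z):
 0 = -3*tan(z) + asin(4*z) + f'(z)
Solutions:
 f(z) = C1 - z*asin(4*z) - sqrt(1 - 16*z^2)/4 - 3*log(cos(z))


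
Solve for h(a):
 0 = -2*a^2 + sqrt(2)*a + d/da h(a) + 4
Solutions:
 h(a) = C1 + 2*a^3/3 - sqrt(2)*a^2/2 - 4*a


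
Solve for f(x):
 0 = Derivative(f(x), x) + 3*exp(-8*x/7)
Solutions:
 f(x) = C1 + 21*exp(-8*x/7)/8


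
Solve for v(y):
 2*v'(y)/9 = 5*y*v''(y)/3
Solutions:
 v(y) = C1 + C2*y^(17/15)


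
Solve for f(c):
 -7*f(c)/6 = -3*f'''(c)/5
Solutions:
 f(c) = C3*exp(420^(1/3)*c/6) + (C1*sin(140^(1/3)*3^(5/6)*c/12) + C2*cos(140^(1/3)*3^(5/6)*c/12))*exp(-420^(1/3)*c/12)


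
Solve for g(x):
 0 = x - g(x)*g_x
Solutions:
 g(x) = -sqrt(C1 + x^2)
 g(x) = sqrt(C1 + x^2)


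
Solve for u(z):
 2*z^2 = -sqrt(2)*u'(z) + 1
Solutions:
 u(z) = C1 - sqrt(2)*z^3/3 + sqrt(2)*z/2


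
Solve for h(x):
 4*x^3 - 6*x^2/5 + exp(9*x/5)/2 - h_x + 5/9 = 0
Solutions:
 h(x) = C1 + x^4 - 2*x^3/5 + 5*x/9 + 5*exp(9*x/5)/18


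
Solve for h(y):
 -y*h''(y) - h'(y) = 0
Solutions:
 h(y) = C1 + C2*log(y)


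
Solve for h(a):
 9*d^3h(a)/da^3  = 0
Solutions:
 h(a) = C1 + C2*a + C3*a^2


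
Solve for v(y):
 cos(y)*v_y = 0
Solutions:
 v(y) = C1


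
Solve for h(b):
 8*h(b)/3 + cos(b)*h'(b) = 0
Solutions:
 h(b) = C1*(sin(b) - 1)^(4/3)/(sin(b) + 1)^(4/3)


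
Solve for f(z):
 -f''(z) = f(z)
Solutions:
 f(z) = C1*sin(z) + C2*cos(z)


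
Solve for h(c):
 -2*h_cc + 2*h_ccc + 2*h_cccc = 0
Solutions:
 h(c) = C1 + C2*c + C3*exp(c*(-1 + sqrt(5))/2) + C4*exp(-c*(1 + sqrt(5))/2)


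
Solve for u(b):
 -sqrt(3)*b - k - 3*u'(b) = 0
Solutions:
 u(b) = C1 - sqrt(3)*b^2/6 - b*k/3


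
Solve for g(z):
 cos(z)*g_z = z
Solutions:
 g(z) = C1 + Integral(z/cos(z), z)


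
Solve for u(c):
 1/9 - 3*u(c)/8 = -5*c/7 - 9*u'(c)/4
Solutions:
 u(c) = C1*exp(c/6) + 40*c/21 + 2216/189


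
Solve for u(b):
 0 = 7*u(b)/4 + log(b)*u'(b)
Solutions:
 u(b) = C1*exp(-7*li(b)/4)


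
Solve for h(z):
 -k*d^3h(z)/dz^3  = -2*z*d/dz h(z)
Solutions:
 h(z) = C1 + Integral(C2*airyai(2^(1/3)*z*(1/k)^(1/3)) + C3*airybi(2^(1/3)*z*(1/k)^(1/3)), z)


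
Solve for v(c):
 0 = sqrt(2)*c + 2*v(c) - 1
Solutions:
 v(c) = -sqrt(2)*c/2 + 1/2


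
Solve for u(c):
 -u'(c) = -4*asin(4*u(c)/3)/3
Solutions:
 Integral(1/asin(4*_y/3), (_y, u(c))) = C1 + 4*c/3


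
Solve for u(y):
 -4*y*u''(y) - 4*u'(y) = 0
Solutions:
 u(y) = C1 + C2*log(y)


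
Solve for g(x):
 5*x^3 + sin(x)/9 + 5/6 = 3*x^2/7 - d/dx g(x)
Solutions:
 g(x) = C1 - 5*x^4/4 + x^3/7 - 5*x/6 + cos(x)/9


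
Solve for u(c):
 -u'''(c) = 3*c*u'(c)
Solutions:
 u(c) = C1 + Integral(C2*airyai(-3^(1/3)*c) + C3*airybi(-3^(1/3)*c), c)


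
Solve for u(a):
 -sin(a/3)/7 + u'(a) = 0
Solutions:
 u(a) = C1 - 3*cos(a/3)/7


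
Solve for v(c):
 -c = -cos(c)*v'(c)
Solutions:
 v(c) = C1 + Integral(c/cos(c), c)


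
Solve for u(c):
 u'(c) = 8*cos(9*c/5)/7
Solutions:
 u(c) = C1 + 40*sin(9*c/5)/63


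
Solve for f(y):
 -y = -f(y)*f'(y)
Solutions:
 f(y) = -sqrt(C1 + y^2)
 f(y) = sqrt(C1 + y^2)


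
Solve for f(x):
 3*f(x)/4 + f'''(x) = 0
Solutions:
 f(x) = C3*exp(-6^(1/3)*x/2) + (C1*sin(2^(1/3)*3^(5/6)*x/4) + C2*cos(2^(1/3)*3^(5/6)*x/4))*exp(6^(1/3)*x/4)


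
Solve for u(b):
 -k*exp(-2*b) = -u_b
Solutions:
 u(b) = C1 - k*exp(-2*b)/2


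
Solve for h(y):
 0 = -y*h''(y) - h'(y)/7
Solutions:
 h(y) = C1 + C2*y^(6/7)


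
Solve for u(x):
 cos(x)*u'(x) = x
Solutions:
 u(x) = C1 + Integral(x/cos(x), x)


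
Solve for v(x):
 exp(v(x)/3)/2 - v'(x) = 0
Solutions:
 v(x) = 3*log(-1/(C1 + x)) + 3*log(6)


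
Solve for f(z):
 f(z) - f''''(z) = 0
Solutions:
 f(z) = C1*exp(-z) + C2*exp(z) + C3*sin(z) + C4*cos(z)


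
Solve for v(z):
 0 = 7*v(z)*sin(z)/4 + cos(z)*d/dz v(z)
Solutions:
 v(z) = C1*cos(z)^(7/4)


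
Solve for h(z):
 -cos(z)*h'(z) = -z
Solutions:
 h(z) = C1 + Integral(z/cos(z), z)


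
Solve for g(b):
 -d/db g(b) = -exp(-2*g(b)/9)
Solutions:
 g(b) = 9*log(-sqrt(C1 + b)) - 9*log(3) + 9*log(2)/2
 g(b) = 9*log(C1 + b)/2 - 9*log(3) + 9*log(2)/2


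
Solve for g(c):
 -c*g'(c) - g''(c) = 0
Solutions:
 g(c) = C1 + C2*erf(sqrt(2)*c/2)


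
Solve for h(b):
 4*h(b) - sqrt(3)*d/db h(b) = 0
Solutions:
 h(b) = C1*exp(4*sqrt(3)*b/3)


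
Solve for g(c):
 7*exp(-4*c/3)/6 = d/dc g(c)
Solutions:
 g(c) = C1 - 7*exp(-4*c/3)/8


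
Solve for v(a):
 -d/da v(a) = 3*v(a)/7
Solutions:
 v(a) = C1*exp(-3*a/7)


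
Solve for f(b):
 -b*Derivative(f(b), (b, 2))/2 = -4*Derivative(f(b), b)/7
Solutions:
 f(b) = C1 + C2*b^(15/7)


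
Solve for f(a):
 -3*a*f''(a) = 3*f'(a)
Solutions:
 f(a) = C1 + C2*log(a)


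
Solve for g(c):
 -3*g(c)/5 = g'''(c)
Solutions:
 g(c) = C3*exp(-3^(1/3)*5^(2/3)*c/5) + (C1*sin(3^(5/6)*5^(2/3)*c/10) + C2*cos(3^(5/6)*5^(2/3)*c/10))*exp(3^(1/3)*5^(2/3)*c/10)


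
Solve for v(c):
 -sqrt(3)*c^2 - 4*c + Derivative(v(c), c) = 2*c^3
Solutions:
 v(c) = C1 + c^4/2 + sqrt(3)*c^3/3 + 2*c^2


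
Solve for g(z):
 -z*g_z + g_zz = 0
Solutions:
 g(z) = C1 + C2*erfi(sqrt(2)*z/2)


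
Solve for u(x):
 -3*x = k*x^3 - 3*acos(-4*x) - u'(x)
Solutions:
 u(x) = C1 + k*x^4/4 + 3*x^2/2 - 3*x*acos(-4*x) - 3*sqrt(1 - 16*x^2)/4


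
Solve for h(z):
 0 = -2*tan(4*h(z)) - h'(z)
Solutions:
 h(z) = -asin(C1*exp(-8*z))/4 + pi/4
 h(z) = asin(C1*exp(-8*z))/4


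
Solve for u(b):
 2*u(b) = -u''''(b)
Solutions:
 u(b) = (C1*sin(2^(3/4)*b/2) + C2*cos(2^(3/4)*b/2))*exp(-2^(3/4)*b/2) + (C3*sin(2^(3/4)*b/2) + C4*cos(2^(3/4)*b/2))*exp(2^(3/4)*b/2)


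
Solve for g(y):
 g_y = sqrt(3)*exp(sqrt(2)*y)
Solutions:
 g(y) = C1 + sqrt(6)*exp(sqrt(2)*y)/2


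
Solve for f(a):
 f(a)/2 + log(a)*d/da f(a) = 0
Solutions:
 f(a) = C1*exp(-li(a)/2)


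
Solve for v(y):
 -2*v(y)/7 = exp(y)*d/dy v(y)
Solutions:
 v(y) = C1*exp(2*exp(-y)/7)


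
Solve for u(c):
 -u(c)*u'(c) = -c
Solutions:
 u(c) = -sqrt(C1 + c^2)
 u(c) = sqrt(C1 + c^2)


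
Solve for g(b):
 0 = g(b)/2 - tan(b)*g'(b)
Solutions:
 g(b) = C1*sqrt(sin(b))


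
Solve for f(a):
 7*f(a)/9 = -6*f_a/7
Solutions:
 f(a) = C1*exp(-49*a/54)


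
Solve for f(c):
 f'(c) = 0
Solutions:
 f(c) = C1


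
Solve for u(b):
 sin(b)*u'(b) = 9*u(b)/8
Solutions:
 u(b) = C1*(cos(b) - 1)^(9/16)/(cos(b) + 1)^(9/16)


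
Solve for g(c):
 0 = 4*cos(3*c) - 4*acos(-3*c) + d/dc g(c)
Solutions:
 g(c) = C1 + 4*c*acos(-3*c) + 4*sqrt(1 - 9*c^2)/3 - 4*sin(3*c)/3


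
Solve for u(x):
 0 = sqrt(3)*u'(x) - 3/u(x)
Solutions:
 u(x) = -sqrt(C1 + 2*sqrt(3)*x)
 u(x) = sqrt(C1 + 2*sqrt(3)*x)


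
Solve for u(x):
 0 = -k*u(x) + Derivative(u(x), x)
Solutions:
 u(x) = C1*exp(k*x)


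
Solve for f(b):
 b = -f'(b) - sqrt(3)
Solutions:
 f(b) = C1 - b^2/2 - sqrt(3)*b


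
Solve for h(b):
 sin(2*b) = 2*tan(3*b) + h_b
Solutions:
 h(b) = C1 + 2*log(cos(3*b))/3 - cos(2*b)/2


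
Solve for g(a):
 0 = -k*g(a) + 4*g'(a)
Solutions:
 g(a) = C1*exp(a*k/4)


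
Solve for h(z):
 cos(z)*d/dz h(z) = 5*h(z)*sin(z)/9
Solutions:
 h(z) = C1/cos(z)^(5/9)


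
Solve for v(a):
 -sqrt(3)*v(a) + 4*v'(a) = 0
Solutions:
 v(a) = C1*exp(sqrt(3)*a/4)


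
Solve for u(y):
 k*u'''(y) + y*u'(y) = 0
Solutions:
 u(y) = C1 + Integral(C2*airyai(y*(-1/k)^(1/3)) + C3*airybi(y*(-1/k)^(1/3)), y)


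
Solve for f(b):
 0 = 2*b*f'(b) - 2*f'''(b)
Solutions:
 f(b) = C1 + Integral(C2*airyai(b) + C3*airybi(b), b)


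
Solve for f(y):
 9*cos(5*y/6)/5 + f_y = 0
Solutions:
 f(y) = C1 - 54*sin(5*y/6)/25


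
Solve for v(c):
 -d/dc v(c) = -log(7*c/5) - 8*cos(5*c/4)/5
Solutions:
 v(c) = C1 + c*log(c) - c*log(5) - c + c*log(7) + 32*sin(5*c/4)/25


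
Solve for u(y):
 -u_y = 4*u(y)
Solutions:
 u(y) = C1*exp(-4*y)


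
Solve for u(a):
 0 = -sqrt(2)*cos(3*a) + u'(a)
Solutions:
 u(a) = C1 + sqrt(2)*sin(3*a)/3


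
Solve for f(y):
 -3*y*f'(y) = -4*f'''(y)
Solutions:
 f(y) = C1 + Integral(C2*airyai(6^(1/3)*y/2) + C3*airybi(6^(1/3)*y/2), y)


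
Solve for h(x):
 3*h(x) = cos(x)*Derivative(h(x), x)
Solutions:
 h(x) = C1*(sin(x) + 1)^(3/2)/(sin(x) - 1)^(3/2)


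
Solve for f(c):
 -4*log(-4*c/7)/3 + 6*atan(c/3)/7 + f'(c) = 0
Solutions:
 f(c) = C1 + 4*c*log(-c)/3 - 6*c*atan(c/3)/7 - 4*c*log(7)/3 - 4*c/3 + 8*c*log(2)/3 + 9*log(c^2 + 9)/7


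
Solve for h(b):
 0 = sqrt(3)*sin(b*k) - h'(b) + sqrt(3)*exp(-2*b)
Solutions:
 h(b) = C1 - sqrt(3)*exp(-2*b)/2 - sqrt(3)*cos(b*k)/k


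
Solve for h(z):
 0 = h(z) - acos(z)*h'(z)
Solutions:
 h(z) = C1*exp(Integral(1/acos(z), z))


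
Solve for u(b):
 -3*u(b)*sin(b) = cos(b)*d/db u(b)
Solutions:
 u(b) = C1*cos(b)^3


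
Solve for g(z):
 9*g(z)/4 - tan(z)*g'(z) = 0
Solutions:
 g(z) = C1*sin(z)^(9/4)


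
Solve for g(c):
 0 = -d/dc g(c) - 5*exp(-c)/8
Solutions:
 g(c) = C1 + 5*exp(-c)/8


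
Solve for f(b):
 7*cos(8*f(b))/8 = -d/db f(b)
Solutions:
 f(b) = -asin((C1 + exp(14*b))/(C1 - exp(14*b)))/8 + pi/8
 f(b) = asin((C1 + exp(14*b))/(C1 - exp(14*b)))/8


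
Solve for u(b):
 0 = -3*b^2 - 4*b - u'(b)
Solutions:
 u(b) = C1 - b^3 - 2*b^2


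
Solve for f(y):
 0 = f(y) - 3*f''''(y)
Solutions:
 f(y) = C1*exp(-3^(3/4)*y/3) + C2*exp(3^(3/4)*y/3) + C3*sin(3^(3/4)*y/3) + C4*cos(3^(3/4)*y/3)


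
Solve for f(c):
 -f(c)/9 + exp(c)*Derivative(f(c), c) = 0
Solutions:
 f(c) = C1*exp(-exp(-c)/9)


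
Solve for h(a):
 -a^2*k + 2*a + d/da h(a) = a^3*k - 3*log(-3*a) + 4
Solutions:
 h(a) = C1 + a^4*k/4 + a^3*k/3 - a^2 - 3*a*log(-a) + a*(7 - 3*log(3))


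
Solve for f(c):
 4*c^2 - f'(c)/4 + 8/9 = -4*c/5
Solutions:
 f(c) = C1 + 16*c^3/3 + 8*c^2/5 + 32*c/9


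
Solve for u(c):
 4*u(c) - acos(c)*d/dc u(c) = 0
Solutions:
 u(c) = C1*exp(4*Integral(1/acos(c), c))


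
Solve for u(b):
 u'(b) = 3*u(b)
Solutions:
 u(b) = C1*exp(3*b)


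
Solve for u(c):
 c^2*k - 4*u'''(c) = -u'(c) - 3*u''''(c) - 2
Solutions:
 u(c) = C1 + C2*exp(c) + C3*exp(c*(1 - sqrt(13))/6) + C4*exp(c*(1 + sqrt(13))/6) - c^3*k/3 - 8*c*k - 2*c


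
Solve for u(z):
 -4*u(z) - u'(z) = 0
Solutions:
 u(z) = C1*exp(-4*z)


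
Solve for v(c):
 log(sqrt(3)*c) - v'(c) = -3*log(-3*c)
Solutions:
 v(c) = C1 + 4*c*log(c) + c*(-4 + 7*log(3)/2 + 3*I*pi)


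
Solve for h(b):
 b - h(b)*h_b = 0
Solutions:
 h(b) = -sqrt(C1 + b^2)
 h(b) = sqrt(C1 + b^2)


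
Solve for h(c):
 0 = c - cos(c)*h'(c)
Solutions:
 h(c) = C1 + Integral(c/cos(c), c)


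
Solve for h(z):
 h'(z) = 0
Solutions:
 h(z) = C1


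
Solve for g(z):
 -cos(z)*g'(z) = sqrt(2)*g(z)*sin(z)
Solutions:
 g(z) = C1*cos(z)^(sqrt(2))


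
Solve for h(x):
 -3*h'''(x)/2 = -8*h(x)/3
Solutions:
 h(x) = C3*exp(2*6^(1/3)*x/3) + (C1*sin(2^(1/3)*3^(5/6)*x/3) + C2*cos(2^(1/3)*3^(5/6)*x/3))*exp(-6^(1/3)*x/3)


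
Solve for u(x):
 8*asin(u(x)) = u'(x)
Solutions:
 Integral(1/asin(_y), (_y, u(x))) = C1 + 8*x


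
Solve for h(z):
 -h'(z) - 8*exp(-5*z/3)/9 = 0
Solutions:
 h(z) = C1 + 8*exp(-5*z/3)/15


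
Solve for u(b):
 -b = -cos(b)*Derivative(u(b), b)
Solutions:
 u(b) = C1 + Integral(b/cos(b), b)


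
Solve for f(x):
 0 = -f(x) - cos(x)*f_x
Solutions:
 f(x) = C1*sqrt(sin(x) - 1)/sqrt(sin(x) + 1)


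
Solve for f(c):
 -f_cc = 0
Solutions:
 f(c) = C1 + C2*c


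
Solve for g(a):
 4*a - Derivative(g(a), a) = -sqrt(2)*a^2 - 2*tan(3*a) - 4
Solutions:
 g(a) = C1 + sqrt(2)*a^3/3 + 2*a^2 + 4*a - 2*log(cos(3*a))/3


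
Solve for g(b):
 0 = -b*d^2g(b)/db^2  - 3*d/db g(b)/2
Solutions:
 g(b) = C1 + C2/sqrt(b)


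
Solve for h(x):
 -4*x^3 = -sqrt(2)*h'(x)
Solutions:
 h(x) = C1 + sqrt(2)*x^4/2


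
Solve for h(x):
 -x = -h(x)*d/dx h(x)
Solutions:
 h(x) = -sqrt(C1 + x^2)
 h(x) = sqrt(C1 + x^2)


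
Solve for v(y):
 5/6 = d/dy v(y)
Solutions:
 v(y) = C1 + 5*y/6


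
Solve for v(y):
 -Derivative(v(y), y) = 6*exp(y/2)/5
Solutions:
 v(y) = C1 - 12*exp(y/2)/5


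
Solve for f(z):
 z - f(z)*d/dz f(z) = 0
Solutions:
 f(z) = -sqrt(C1 + z^2)
 f(z) = sqrt(C1 + z^2)


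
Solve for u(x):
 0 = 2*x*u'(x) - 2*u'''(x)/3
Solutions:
 u(x) = C1 + Integral(C2*airyai(3^(1/3)*x) + C3*airybi(3^(1/3)*x), x)


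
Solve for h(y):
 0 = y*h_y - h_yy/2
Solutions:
 h(y) = C1 + C2*erfi(y)


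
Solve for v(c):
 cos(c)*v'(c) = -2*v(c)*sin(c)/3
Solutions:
 v(c) = C1*cos(c)^(2/3)


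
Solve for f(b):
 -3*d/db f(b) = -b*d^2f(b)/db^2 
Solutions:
 f(b) = C1 + C2*b^4


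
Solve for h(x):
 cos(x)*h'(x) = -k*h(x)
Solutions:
 h(x) = C1*exp(k*(log(sin(x) - 1) - log(sin(x) + 1))/2)


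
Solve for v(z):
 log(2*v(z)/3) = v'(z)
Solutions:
 -Integral(1/(log(_y) - log(3) + log(2)), (_y, v(z))) = C1 - z


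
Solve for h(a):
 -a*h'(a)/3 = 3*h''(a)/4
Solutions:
 h(a) = C1 + C2*erf(sqrt(2)*a/3)


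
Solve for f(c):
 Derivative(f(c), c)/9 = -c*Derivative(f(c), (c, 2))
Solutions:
 f(c) = C1 + C2*c^(8/9)


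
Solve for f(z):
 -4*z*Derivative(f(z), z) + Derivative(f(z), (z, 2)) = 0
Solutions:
 f(z) = C1 + C2*erfi(sqrt(2)*z)


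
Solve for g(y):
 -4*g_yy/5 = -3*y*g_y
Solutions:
 g(y) = C1 + C2*erfi(sqrt(30)*y/4)


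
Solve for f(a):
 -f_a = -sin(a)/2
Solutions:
 f(a) = C1 - cos(a)/2


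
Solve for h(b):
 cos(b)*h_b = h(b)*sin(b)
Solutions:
 h(b) = C1/cos(b)


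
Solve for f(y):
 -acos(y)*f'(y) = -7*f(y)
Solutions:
 f(y) = C1*exp(7*Integral(1/acos(y), y))


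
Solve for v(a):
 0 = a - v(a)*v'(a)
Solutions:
 v(a) = -sqrt(C1 + a^2)
 v(a) = sqrt(C1 + a^2)


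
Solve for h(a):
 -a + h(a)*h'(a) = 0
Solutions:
 h(a) = -sqrt(C1 + a^2)
 h(a) = sqrt(C1 + a^2)


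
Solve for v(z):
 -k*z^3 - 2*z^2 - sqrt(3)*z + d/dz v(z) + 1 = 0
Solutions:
 v(z) = C1 + k*z^4/4 + 2*z^3/3 + sqrt(3)*z^2/2 - z


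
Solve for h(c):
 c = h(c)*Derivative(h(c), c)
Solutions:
 h(c) = -sqrt(C1 + c^2)
 h(c) = sqrt(C1 + c^2)


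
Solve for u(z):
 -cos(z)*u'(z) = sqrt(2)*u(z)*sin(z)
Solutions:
 u(z) = C1*cos(z)^(sqrt(2))


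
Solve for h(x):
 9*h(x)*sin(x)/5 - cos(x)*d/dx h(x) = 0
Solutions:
 h(x) = C1/cos(x)^(9/5)


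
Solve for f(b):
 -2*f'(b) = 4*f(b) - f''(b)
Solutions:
 f(b) = C1*exp(b*(1 - sqrt(5))) + C2*exp(b*(1 + sqrt(5)))


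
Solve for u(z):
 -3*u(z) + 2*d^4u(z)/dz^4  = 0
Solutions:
 u(z) = C1*exp(-2^(3/4)*3^(1/4)*z/2) + C2*exp(2^(3/4)*3^(1/4)*z/2) + C3*sin(2^(3/4)*3^(1/4)*z/2) + C4*cos(2^(3/4)*3^(1/4)*z/2)


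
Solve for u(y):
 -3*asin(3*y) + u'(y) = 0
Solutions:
 u(y) = C1 + 3*y*asin(3*y) + sqrt(1 - 9*y^2)


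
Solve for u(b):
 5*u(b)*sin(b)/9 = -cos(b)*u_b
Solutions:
 u(b) = C1*cos(b)^(5/9)


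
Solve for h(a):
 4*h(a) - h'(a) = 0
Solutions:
 h(a) = C1*exp(4*a)


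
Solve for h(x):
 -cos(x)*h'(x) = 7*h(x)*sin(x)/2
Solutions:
 h(x) = C1*cos(x)^(7/2)


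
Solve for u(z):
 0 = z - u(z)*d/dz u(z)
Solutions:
 u(z) = -sqrt(C1 + z^2)
 u(z) = sqrt(C1 + z^2)


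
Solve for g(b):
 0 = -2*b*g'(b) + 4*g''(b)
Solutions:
 g(b) = C1 + C2*erfi(b/2)


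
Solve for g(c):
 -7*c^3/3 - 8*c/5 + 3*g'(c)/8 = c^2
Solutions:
 g(c) = C1 + 14*c^4/9 + 8*c^3/9 + 32*c^2/15


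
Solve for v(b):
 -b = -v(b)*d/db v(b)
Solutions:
 v(b) = -sqrt(C1 + b^2)
 v(b) = sqrt(C1 + b^2)


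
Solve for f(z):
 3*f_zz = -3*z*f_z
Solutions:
 f(z) = C1 + C2*erf(sqrt(2)*z/2)


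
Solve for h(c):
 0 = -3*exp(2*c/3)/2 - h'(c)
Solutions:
 h(c) = C1 - 9*exp(2*c/3)/4


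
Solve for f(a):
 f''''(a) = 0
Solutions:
 f(a) = C1 + C2*a + C3*a^2 + C4*a^3


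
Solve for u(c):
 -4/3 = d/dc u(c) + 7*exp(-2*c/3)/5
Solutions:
 u(c) = C1 - 4*c/3 + 21*exp(-2*c/3)/10


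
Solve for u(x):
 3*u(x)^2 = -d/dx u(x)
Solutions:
 u(x) = 1/(C1 + 3*x)


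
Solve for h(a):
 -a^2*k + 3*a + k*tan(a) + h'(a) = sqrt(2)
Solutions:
 h(a) = C1 + a^3*k/3 - 3*a^2/2 + sqrt(2)*a + k*log(cos(a))


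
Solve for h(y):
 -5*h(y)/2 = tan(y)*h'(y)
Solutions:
 h(y) = C1/sin(y)^(5/2)


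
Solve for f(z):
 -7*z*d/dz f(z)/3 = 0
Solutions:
 f(z) = C1


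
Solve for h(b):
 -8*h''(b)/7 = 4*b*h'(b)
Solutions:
 h(b) = C1 + C2*erf(sqrt(7)*b/2)


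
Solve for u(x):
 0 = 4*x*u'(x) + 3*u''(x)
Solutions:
 u(x) = C1 + C2*erf(sqrt(6)*x/3)


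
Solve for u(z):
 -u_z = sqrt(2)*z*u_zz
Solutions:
 u(z) = C1 + C2*z^(1 - sqrt(2)/2)


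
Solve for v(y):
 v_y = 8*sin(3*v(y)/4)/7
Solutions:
 -8*y/7 + 2*log(cos(3*v(y)/4) - 1)/3 - 2*log(cos(3*v(y)/4) + 1)/3 = C1


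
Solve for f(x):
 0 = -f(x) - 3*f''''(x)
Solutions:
 f(x) = (C1*sin(sqrt(2)*3^(3/4)*x/6) + C2*cos(sqrt(2)*3^(3/4)*x/6))*exp(-sqrt(2)*3^(3/4)*x/6) + (C3*sin(sqrt(2)*3^(3/4)*x/6) + C4*cos(sqrt(2)*3^(3/4)*x/6))*exp(sqrt(2)*3^(3/4)*x/6)


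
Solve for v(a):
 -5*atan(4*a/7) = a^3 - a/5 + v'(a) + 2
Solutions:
 v(a) = C1 - a^4/4 + a^2/10 - 5*a*atan(4*a/7) - 2*a + 35*log(16*a^2 + 49)/8


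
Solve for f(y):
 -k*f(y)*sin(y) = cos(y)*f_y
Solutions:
 f(y) = C1*exp(k*log(cos(y)))


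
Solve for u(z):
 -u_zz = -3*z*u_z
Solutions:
 u(z) = C1 + C2*erfi(sqrt(6)*z/2)


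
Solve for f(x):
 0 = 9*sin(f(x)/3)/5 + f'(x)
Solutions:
 9*x/5 + 3*log(cos(f(x)/3) - 1)/2 - 3*log(cos(f(x)/3) + 1)/2 = C1


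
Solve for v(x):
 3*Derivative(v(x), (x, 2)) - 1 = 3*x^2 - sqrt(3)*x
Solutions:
 v(x) = C1 + C2*x + x^4/12 - sqrt(3)*x^3/18 + x^2/6


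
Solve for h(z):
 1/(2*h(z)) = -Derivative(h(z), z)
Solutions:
 h(z) = -sqrt(C1 - z)
 h(z) = sqrt(C1 - z)


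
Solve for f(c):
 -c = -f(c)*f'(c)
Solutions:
 f(c) = -sqrt(C1 + c^2)
 f(c) = sqrt(C1 + c^2)


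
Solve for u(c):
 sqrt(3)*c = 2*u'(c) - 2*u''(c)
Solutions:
 u(c) = C1 + C2*exp(c) + sqrt(3)*c^2/4 + sqrt(3)*c/2


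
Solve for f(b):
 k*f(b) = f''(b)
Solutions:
 f(b) = C1*exp(-b*sqrt(k)) + C2*exp(b*sqrt(k))


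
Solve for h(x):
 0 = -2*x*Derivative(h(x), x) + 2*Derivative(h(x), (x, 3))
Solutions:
 h(x) = C1 + Integral(C2*airyai(x) + C3*airybi(x), x)


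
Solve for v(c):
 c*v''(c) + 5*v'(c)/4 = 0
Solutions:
 v(c) = C1 + C2/c^(1/4)


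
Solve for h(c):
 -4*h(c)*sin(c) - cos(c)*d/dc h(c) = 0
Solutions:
 h(c) = C1*cos(c)^4


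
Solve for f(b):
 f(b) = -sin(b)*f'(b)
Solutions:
 f(b) = C1*sqrt(cos(b) + 1)/sqrt(cos(b) - 1)


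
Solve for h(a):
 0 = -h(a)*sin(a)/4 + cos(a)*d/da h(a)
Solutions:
 h(a) = C1/cos(a)^(1/4)


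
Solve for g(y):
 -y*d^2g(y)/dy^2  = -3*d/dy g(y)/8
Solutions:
 g(y) = C1 + C2*y^(11/8)


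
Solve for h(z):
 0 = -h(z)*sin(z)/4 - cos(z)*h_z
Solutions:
 h(z) = C1*cos(z)^(1/4)


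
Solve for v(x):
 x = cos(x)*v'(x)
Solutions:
 v(x) = C1 + Integral(x/cos(x), x)


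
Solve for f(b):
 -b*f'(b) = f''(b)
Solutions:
 f(b) = C1 + C2*erf(sqrt(2)*b/2)


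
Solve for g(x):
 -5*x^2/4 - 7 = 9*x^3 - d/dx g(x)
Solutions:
 g(x) = C1 + 9*x^4/4 + 5*x^3/12 + 7*x


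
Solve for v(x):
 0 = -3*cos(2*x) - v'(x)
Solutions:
 v(x) = C1 - 3*sin(2*x)/2


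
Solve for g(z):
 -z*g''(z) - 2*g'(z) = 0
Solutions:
 g(z) = C1 + C2/z


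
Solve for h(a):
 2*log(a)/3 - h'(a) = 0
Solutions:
 h(a) = C1 + 2*a*log(a)/3 - 2*a/3


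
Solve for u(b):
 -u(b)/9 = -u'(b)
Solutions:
 u(b) = C1*exp(b/9)


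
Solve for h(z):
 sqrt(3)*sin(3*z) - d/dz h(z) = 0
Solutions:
 h(z) = C1 - sqrt(3)*cos(3*z)/3


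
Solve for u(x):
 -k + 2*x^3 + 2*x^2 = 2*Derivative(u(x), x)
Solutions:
 u(x) = C1 - k*x/2 + x^4/4 + x^3/3


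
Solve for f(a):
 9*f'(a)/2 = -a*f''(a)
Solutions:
 f(a) = C1 + C2/a^(7/2)


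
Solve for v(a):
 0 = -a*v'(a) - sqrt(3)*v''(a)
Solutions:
 v(a) = C1 + C2*erf(sqrt(2)*3^(3/4)*a/6)


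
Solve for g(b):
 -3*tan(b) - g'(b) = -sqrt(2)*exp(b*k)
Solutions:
 g(b) = C1 + sqrt(2)*Piecewise((exp(b*k)/k, Ne(k, 0)), (b, True)) + 3*log(cos(b))


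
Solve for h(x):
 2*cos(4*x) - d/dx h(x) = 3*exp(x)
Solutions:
 h(x) = C1 - 3*exp(x) + sin(4*x)/2


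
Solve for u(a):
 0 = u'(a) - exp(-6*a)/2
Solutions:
 u(a) = C1 - exp(-6*a)/12


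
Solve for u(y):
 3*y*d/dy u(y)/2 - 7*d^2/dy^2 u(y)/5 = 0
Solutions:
 u(y) = C1 + C2*erfi(sqrt(105)*y/14)


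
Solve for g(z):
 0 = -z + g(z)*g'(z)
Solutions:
 g(z) = -sqrt(C1 + z^2)
 g(z) = sqrt(C1 + z^2)


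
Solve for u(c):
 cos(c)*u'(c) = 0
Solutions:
 u(c) = C1


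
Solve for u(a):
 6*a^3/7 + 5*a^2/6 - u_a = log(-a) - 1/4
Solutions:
 u(a) = C1 + 3*a^4/14 + 5*a^3/18 - a*log(-a) + 5*a/4


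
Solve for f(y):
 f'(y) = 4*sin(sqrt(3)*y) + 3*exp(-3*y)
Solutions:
 f(y) = C1 - 4*sqrt(3)*cos(sqrt(3)*y)/3 - exp(-3*y)


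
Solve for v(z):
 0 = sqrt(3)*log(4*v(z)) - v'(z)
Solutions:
 -sqrt(3)*Integral(1/(log(_y) + 2*log(2)), (_y, v(z)))/3 = C1 - z


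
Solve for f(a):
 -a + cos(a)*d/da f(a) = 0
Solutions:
 f(a) = C1 + Integral(a/cos(a), a)


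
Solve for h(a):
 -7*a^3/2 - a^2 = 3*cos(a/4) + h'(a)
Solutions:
 h(a) = C1 - 7*a^4/8 - a^3/3 - 12*sin(a/4)


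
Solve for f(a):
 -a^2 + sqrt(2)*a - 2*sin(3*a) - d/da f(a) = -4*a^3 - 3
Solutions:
 f(a) = C1 + a^4 - a^3/3 + sqrt(2)*a^2/2 + 3*a + 2*cos(3*a)/3


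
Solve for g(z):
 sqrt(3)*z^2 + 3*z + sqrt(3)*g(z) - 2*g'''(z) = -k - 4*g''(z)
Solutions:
 g(z) = C1*exp(z*(-2^(1/3)*(32 + 27*sqrt(3) + sqrt(-1024 + (32 + 27*sqrt(3))^2))^(1/3) - 8*2^(2/3)/(32 + 27*sqrt(3) + sqrt(-1024 + (32 + 27*sqrt(3))^2))^(1/3) + 8)/12)*sin(2^(1/3)*sqrt(3)*z*(-(32 + 27*sqrt(3) + sqrt(-1024 + (32 + 27*sqrt(3))^2))^(1/3) + 8*2^(1/3)/(32 + 27*sqrt(3) + sqrt(-1024 + (32 + 27*sqrt(3))^2))^(1/3))/12) + C2*exp(z*(-2^(1/3)*(32 + 27*sqrt(3) + sqrt(-1024 + (32 + 27*sqrt(3))^2))^(1/3) - 8*2^(2/3)/(32 + 27*sqrt(3) + sqrt(-1024 + (32 + 27*sqrt(3))^2))^(1/3) + 8)/12)*cos(2^(1/3)*sqrt(3)*z*(-(32 + 27*sqrt(3) + sqrt(-1024 + (32 + 27*sqrt(3))^2))^(1/3) + 8*2^(1/3)/(32 + 27*sqrt(3) + sqrt(-1024 + (32 + 27*sqrt(3))^2))^(1/3))/12) + C3*exp(z*(8*2^(2/3)/(32 + 27*sqrt(3) + sqrt(-1024 + (32 + 27*sqrt(3))^2))^(1/3) + 4 + 2^(1/3)*(32 + 27*sqrt(3) + sqrt(-1024 + (32 + 27*sqrt(3))^2))^(1/3))/6) - sqrt(3)*k/3 - z^2 - sqrt(3)*z + 8*sqrt(3)/3


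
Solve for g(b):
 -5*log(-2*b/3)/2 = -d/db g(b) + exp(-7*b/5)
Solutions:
 g(b) = C1 + 5*b*log(-b)/2 + 5*b*(-log(3) - 1 + log(2))/2 - 5*exp(-7*b/5)/7


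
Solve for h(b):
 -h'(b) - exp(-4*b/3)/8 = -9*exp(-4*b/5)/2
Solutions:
 h(b) = C1 + 3*exp(-4*b/3)/32 - 45*exp(-4*b/5)/8


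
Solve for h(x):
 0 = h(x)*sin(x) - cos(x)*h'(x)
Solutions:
 h(x) = C1/cos(x)


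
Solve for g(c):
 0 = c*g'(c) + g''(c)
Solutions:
 g(c) = C1 + C2*erf(sqrt(2)*c/2)


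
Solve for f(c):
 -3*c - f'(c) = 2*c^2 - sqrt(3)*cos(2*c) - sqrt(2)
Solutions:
 f(c) = C1 - 2*c^3/3 - 3*c^2/2 + sqrt(2)*c + sqrt(3)*sin(2*c)/2
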